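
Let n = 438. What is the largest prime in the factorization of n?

438 = 2 · 219
219 = 3 · 73
73 is prime.
So 438 = 2 · 3 · 73; the largest prime factor is 73.

73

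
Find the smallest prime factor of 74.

74 is even: 2 divides it.

2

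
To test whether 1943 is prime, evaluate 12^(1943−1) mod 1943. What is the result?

12^1 ≡ 12 (mod 1943)
12^2 ≡ 12^2 = 144 ≡ 144 (mod 1943)
12^4 ≡ 144^2 = 20736 ≡ 1306 (mod 1943)
12^8 ≡ 1306^2 = 1705636 ≡ 1625 (mod 1943)
12^16 ≡ 1625^2 = 2640625 ≡ 88 (mod 1943)
12^32 ≡ 88^2 = 7744 ≡ 1915 (mod 1943)
12^64 ≡ 1915^2 = 3667225 ≡ 784 (mod 1943)
12^128 ≡ 784^2 = 614656 ≡ 668 (mod 1943)
12^256 ≡ 668^2 = 446224 ≡ 1277 (mod 1943)
12^512 ≡ 1277^2 = 1630729 ≡ 552 (mod 1943)
12^1024 ≡ 552^2 = 304704 ≡ 1596 (mod 1943)
1942 = 1024 + 512 + 256 + 128 + 16 + 4 + 2 in binary powers of 2.
So 12^1942 ≡ 1596 · 552 · 1277 · 668 · 88 · 1306 · 144 ≡ 927 (mod 1943).
Since 927 ≠ 1, base 12 is a Fermat witness: 1943 is composite.

927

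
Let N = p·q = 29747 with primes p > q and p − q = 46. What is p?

197

Since p = q + 46, we have 29747 = q(q + 46), so q² + 46q − 29747 = 0.
Discriminant: 46² + 4·29747 = 2116 + 118988 = 121104; √121104 = 348.
q = (−46 + 348)/2 = 151, and p = q + 46 = 197.
Check: 151 · 197 = 29747.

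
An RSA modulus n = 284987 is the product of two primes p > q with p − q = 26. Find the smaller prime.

521

Since p = q + 26, we have 284987 = q(q + 26), so q² + 26q − 284987 = 0.
Discriminant: 26² + 4·284987 = 676 + 1139948 = 1140624; √1140624 = 1068.
q = (−26 + 1068)/2 = 521, and p = q + 26 = 547.
Check: 521 · 547 = 284987.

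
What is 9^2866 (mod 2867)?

619

9^1 ≡ 9 (mod 2867)
9^2 ≡ 9^2 = 81 ≡ 81 (mod 2867)
9^4 ≡ 81^2 = 6561 ≡ 827 (mod 2867)
9^8 ≡ 827^2 = 683929 ≡ 1583 (mod 2867)
9^16 ≡ 1583^2 = 2505889 ≡ 131 (mod 2867)
9^32 ≡ 131^2 = 17161 ≡ 2826 (mod 2867)
9^64 ≡ 2826^2 = 7986276 ≡ 1681 (mod 2867)
9^128 ≡ 1681^2 = 2825761 ≡ 1766 (mod 2867)
9^256 ≡ 1766^2 = 3118756 ≡ 2327 (mod 2867)
9^512 ≡ 2327^2 = 5414929 ≡ 2033 (mod 2867)
9^1024 ≡ 2033^2 = 4133089 ≡ 1742 (mod 2867)
9^2048 ≡ 1742^2 = 3034564 ≡ 1278 (mod 2867)
2866 = 2048 + 512 + 256 + 32 + 16 + 2 in binary powers of 2.
So 9^2866 ≡ 1278 · 2033 · 2327 · 2826 · 131 · 81 ≡ 619 (mod 2867).
Since 619 ≠ 1, base 9 is a Fermat witness: 2867 is composite.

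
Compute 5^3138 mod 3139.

5^1 ≡ 5 (mod 3139)
5^2 ≡ 5^2 = 25 ≡ 25 (mod 3139)
5^4 ≡ 25^2 = 625 ≡ 625 (mod 3139)
5^8 ≡ 625^2 = 390625 ≡ 1389 (mod 3139)
5^16 ≡ 1389^2 = 1929321 ≡ 1975 (mod 3139)
5^32 ≡ 1975^2 = 3900625 ≡ 1987 (mod 3139)
5^64 ≡ 1987^2 = 3948169 ≡ 2446 (mod 3139)
5^128 ≡ 2446^2 = 5982916 ≡ 3121 (mod 3139)
5^256 ≡ 3121^2 = 9740641 ≡ 324 (mod 3139)
5^512 ≡ 324^2 = 104976 ≡ 1389 (mod 3139)
5^1024 ≡ 1389^2 = 1929321 ≡ 1975 (mod 3139)
5^2048 ≡ 1975^2 = 3900625 ≡ 1987 (mod 3139)
3138 = 2048 + 1024 + 64 + 2 in binary powers of 2.
So 5^3138 ≡ 1987 · 1975 · 2446 · 25 ≡ 1311 (mod 3139).
Since 1311 ≠ 1, base 5 is a Fermat witness: 3139 is composite.

1311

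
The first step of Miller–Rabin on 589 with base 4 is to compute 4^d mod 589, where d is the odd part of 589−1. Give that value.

589 − 1 = 588 = 2^2 · 147, so d = 147.
4^1 ≡ 4 (mod 589)
4^2 ≡ 4^2 = 16 ≡ 16 (mod 589)
4^4 ≡ 16^2 = 256 ≡ 256 (mod 589)
4^8 ≡ 256^2 = 65536 ≡ 157 (mod 589)
4^16 ≡ 157^2 = 24649 ≡ 500 (mod 589)
4^32 ≡ 500^2 = 250000 ≡ 264 (mod 589)
4^64 ≡ 264^2 = 69696 ≡ 194 (mod 589)
4^128 ≡ 194^2 = 37636 ≡ 529 (mod 589)
147 = 128 + 16 + 2 + 1 in binary powers of 2.
So 4^147 ≡ 529 · 500 · 16 · 4 ≡ 140 (mod 589).
Squaring chain: 140 → 163; never reaches −1, so base 4 is a Miller–Rabin witness that 589 is composite.

140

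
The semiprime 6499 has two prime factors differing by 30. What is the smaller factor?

67

Since p = q + 30, we have 6499 = q(q + 30), so q² + 30q − 6499 = 0.
Discriminant: 30² + 4·6499 = 900 + 25996 = 26896; √26896 = 164.
q = (−30 + 164)/2 = 67, and p = q + 30 = 97.
Check: 67 · 97 = 6499.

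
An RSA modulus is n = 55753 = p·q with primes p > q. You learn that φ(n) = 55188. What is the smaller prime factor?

127

φ(n) = (p−1)(q−1) = n − (p+q) + 1, so p + q = 55753 − 55188 + 1 = 566.
p and q are the roots of t² − 566t + 55753 = 0.
Discriminant: 566² − 4·55753 = 320356 − 223012 = 97344; √97344 = 312.
q = (566 − 312)/2 = 127, p = (566 + 312)/2 = 439.
Check: 127 · 439 = 55753.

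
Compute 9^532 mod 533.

165

9^1 ≡ 9 (mod 533)
9^2 ≡ 9^2 = 81 ≡ 81 (mod 533)
9^4 ≡ 81^2 = 6561 ≡ 165 (mod 533)
9^8 ≡ 165^2 = 27225 ≡ 42 (mod 533)
9^16 ≡ 42^2 = 1764 ≡ 165 (mod 533)
9^32 ≡ 165^2 = 27225 ≡ 42 (mod 533)
9^64 ≡ 42^2 = 1764 ≡ 165 (mod 533)
9^128 ≡ 165^2 = 27225 ≡ 42 (mod 533)
9^256 ≡ 42^2 = 1764 ≡ 165 (mod 533)
9^512 ≡ 165^2 = 27225 ≡ 42 (mod 533)
532 = 512 + 16 + 4 in binary powers of 2.
So 9^532 ≡ 42 · 165 · 165 ≡ 165 (mod 533).
Since 165 ≠ 1, base 9 is a Fermat witness: 533 is composite.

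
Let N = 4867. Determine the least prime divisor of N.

31

4867 is odd.
Digit sum 25, not divisible by 3.
Ends in 7: not divisible by 5.
7: 4867 = 7·695 + 2
11: 4867 = 11·442 + 5
13: 4867 = 13·374 + 5
17: 4867 = 17·286 + 5
19: 4867 = 19·256 + 3
23: 4867 = 23·211 + 14
29: 4867 = 29·167 + 24
31: 4867 = 31·157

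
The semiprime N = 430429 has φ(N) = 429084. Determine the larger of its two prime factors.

823

φ(n) = (p−1)(q−1) = n − (p+q) + 1, so p + q = 430429 − 429084 + 1 = 1346.
p and q are the roots of t² − 1346t + 430429 = 0.
Discriminant: 1346² − 4·430429 = 1811716 − 1721716 = 90000; √90000 = 300.
q = (1346 − 300)/2 = 523, p = (1346 + 300)/2 = 823.
Check: 523 · 823 = 430429.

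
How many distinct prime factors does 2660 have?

4

2660 = 2^2 · 665
665 = 5 · 133
133 = 7 · 19
2660 = 2^2 · 5 · 7 · 19, which has 4 distinct prime factors.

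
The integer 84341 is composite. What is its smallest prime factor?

84341 is odd.
Digit sum 20, not divisible by 3.
Ends in 1: not divisible by 5.
7: 84341 = 7·12048 + 5
11: 84341 = 11·7667 + 4
13: 84341 = 13·6487 + 10
17: 84341 = 17·4961 + 4
19: 84341 = 19·4439

19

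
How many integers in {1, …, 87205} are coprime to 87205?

68688

Factor: 87205 = 5 · 107 · 163.
φ(87205) = (5−1) · (107−1) · (163−1) = 4 · 106 · 162 = 68688.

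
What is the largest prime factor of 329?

329 = 7 · 47
47 is prime.
So 329 = 7 · 47; the largest prime factor is 47.

47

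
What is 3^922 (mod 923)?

3^1 ≡ 3 (mod 923)
3^2 ≡ 3^2 = 9 ≡ 9 (mod 923)
3^4 ≡ 9^2 = 81 ≡ 81 (mod 923)
3^8 ≡ 81^2 = 6561 ≡ 100 (mod 923)
3^16 ≡ 100^2 = 10000 ≡ 770 (mod 923)
3^32 ≡ 770^2 = 592900 ≡ 334 (mod 923)
3^64 ≡ 334^2 = 111556 ≡ 796 (mod 923)
3^128 ≡ 796^2 = 633616 ≡ 438 (mod 923)
3^256 ≡ 438^2 = 191844 ≡ 783 (mod 923)
3^512 ≡ 783^2 = 613089 ≡ 217 (mod 923)
922 = 512 + 256 + 128 + 16 + 8 + 2 in binary powers of 2.
So 3^922 ≡ 217 · 783 · 438 · 770 · 100 · 9 ≡ 432 (mod 923).
Since 432 ≠ 1, base 3 is a Fermat witness: 923 is composite.

432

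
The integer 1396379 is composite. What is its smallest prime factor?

1396379 is odd.
Digit sum 38, not divisible by 3.
Ends in 9: not divisible by 5.
7: 1396379 = 7·199482 + 5
11: 1396379 = 11·126943 + 6
13: 1396379 = 13·107413 + 10
17: 1396379 = 17·82139 + 16
19: 1396379 = 19·73493 + 12
23: 1396379 = 23·60712 + 3
29: 1396379 = 29·48151

29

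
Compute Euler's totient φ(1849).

1806

Factor: 1849 = 43^2.
φ(1849) = 43^1·(43−1) = 1806.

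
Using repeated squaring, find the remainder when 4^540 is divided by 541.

4^1 ≡ 4 (mod 541)
4^2 ≡ 4^2 = 16 ≡ 16 (mod 541)
4^4 ≡ 16^2 = 256 ≡ 256 (mod 541)
4^8 ≡ 256^2 = 65536 ≡ 75 (mod 541)
4^16 ≡ 75^2 = 5625 ≡ 215 (mod 541)
4^32 ≡ 215^2 = 46225 ≡ 240 (mod 541)
4^64 ≡ 240^2 = 57600 ≡ 254 (mod 541)
4^128 ≡ 254^2 = 64516 ≡ 137 (mod 541)
4^256 ≡ 137^2 = 18769 ≡ 375 (mod 541)
4^512 ≡ 375^2 = 140625 ≡ 506 (mod 541)
540 = 512 + 16 + 8 + 4 in binary powers of 2.
So 4^540 ≡ 506 · 215 · 75 · 256 ≡ 1 (mod 541).
Since the result is 1, base 4 gives no evidence that 541 is composite.

1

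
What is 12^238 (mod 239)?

1

12^1 ≡ 12 (mod 239)
12^2 ≡ 12^2 = 144 ≡ 144 (mod 239)
12^4 ≡ 144^2 = 20736 ≡ 182 (mod 239)
12^8 ≡ 182^2 = 33124 ≡ 142 (mod 239)
12^16 ≡ 142^2 = 20164 ≡ 88 (mod 239)
12^32 ≡ 88^2 = 7744 ≡ 96 (mod 239)
12^64 ≡ 96^2 = 9216 ≡ 134 (mod 239)
12^128 ≡ 134^2 = 17956 ≡ 31 (mod 239)
238 = 128 + 64 + 32 + 8 + 4 + 2 in binary powers of 2.
So 12^238 ≡ 31 · 134 · 96 · 142 · 182 · 144 ≡ 1 (mod 239).
Since the result is 1, base 12 gives no evidence that 239 is composite.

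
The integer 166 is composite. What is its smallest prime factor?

2

166 is even: 2 divides it.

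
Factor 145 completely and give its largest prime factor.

145 = 5 · 29
29 is prime.
So 145 = 5 · 29; the largest prime factor is 29.

29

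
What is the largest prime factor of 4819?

79

4819 = 61 · 79
79 is prime.
So 4819 = 61 · 79; the largest prime factor is 79.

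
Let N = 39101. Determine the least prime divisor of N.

39101 is odd.
Digit sum 14, not divisible by 3.
Ends in 1: not divisible by 5.
7: 39101 = 7·5585 + 6
11: 39101 = 11·3554 + 7
13: 39101 = 13·3007 + 10
17: 39101 = 17·2300 + 1
19: 39101 = 19·2057 + 18
23: 39101 = 23·1700 + 1
29: 39101 = 29·1348 + 9
31: 39101 = 31·1261 + 10
37: 39101 = 37·1056 + 29
41: 39101 = 41·953 + 28
43: 39101 = 43·909 + 14
47: 39101 = 47·831 + 44
53: 39101 = 53·737 + 40
59: 39101 = 59·662 + 43
61: 39101 = 61·641

61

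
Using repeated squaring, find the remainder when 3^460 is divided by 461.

1

3^1 ≡ 3 (mod 461)
3^2 ≡ 3^2 = 9 ≡ 9 (mod 461)
3^4 ≡ 9^2 = 81 ≡ 81 (mod 461)
3^8 ≡ 81^2 = 6561 ≡ 107 (mod 461)
3^16 ≡ 107^2 = 11449 ≡ 385 (mod 461)
3^32 ≡ 385^2 = 148225 ≡ 244 (mod 461)
3^64 ≡ 244^2 = 59536 ≡ 67 (mod 461)
3^128 ≡ 67^2 = 4489 ≡ 340 (mod 461)
3^256 ≡ 340^2 = 115600 ≡ 350 (mod 461)
460 = 256 + 128 + 64 + 8 + 4 in binary powers of 2.
So 3^460 ≡ 350 · 340 · 67 · 107 · 81 ≡ 1 (mod 461).
Since the result is 1, base 3 gives no evidence that 461 is composite.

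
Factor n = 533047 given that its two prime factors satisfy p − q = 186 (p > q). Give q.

Since p = q + 186, we have 533047 = q(q + 186), so q² + 186q − 533047 = 0.
Discriminant: 186² + 4·533047 = 34596 + 2132188 = 2166784; √2166784 = 1472.
q = (−186 + 1472)/2 = 643, and p = q + 186 = 829.
Check: 643 · 829 = 533047.

643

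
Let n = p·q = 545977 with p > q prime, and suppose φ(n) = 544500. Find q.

φ(n) = (p−1)(q−1) = n − (p+q) + 1, so p + q = 545977 − 544500 + 1 = 1478.
p and q are the roots of t² − 1478t + 545977 = 0.
Discriminant: 1478² − 4·545977 = 2184484 − 2183908 = 576; √576 = 24.
q = (1478 − 24)/2 = 727, p = (1478 + 24)/2 = 751.
Check: 727 · 751 = 545977.

727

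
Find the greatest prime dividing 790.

790 = 2 · 395
395 = 5 · 79
79 is prime.
So 790 = 2 · 5 · 79; the largest prime factor is 79.

79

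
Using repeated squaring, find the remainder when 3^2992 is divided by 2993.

1395

3^1 ≡ 3 (mod 2993)
3^2 ≡ 3^2 = 9 ≡ 9 (mod 2993)
3^4 ≡ 9^2 = 81 ≡ 81 (mod 2993)
3^8 ≡ 81^2 = 6561 ≡ 575 (mod 2993)
3^16 ≡ 575^2 = 330625 ≡ 1395 (mod 2993)
3^32 ≡ 1395^2 = 1946025 ≡ 575 (mod 2993)
3^64 ≡ 575^2 = 330625 ≡ 1395 (mod 2993)
3^128 ≡ 1395^2 = 1946025 ≡ 575 (mod 2993)
3^256 ≡ 575^2 = 330625 ≡ 1395 (mod 2993)
3^512 ≡ 1395^2 = 1946025 ≡ 575 (mod 2993)
3^1024 ≡ 575^2 = 330625 ≡ 1395 (mod 2993)
3^2048 ≡ 1395^2 = 1946025 ≡ 575 (mod 2993)
2992 = 2048 + 512 + 256 + 128 + 32 + 16 in binary powers of 2.
So 3^2992 ≡ 575 · 575 · 1395 · 575 · 575 · 1395 ≡ 1395 (mod 2993).
Since 1395 ≠ 1, base 3 is a Fermat witness: 2993 is composite.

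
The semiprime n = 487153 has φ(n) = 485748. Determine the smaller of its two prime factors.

619

φ(n) = (p−1)(q−1) = n − (p+q) + 1, so p + q = 487153 − 485748 + 1 = 1406.
p and q are the roots of t² − 1406t + 487153 = 0.
Discriminant: 1406² − 4·487153 = 1976836 − 1948612 = 28224; √28224 = 168.
q = (1406 − 168)/2 = 619, p = (1406 + 168)/2 = 787.
Check: 619 · 787 = 487153.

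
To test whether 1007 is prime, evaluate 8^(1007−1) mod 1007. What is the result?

163

8^1 ≡ 8 (mod 1007)
8^2 ≡ 8^2 = 64 ≡ 64 (mod 1007)
8^4 ≡ 64^2 = 4096 ≡ 68 (mod 1007)
8^8 ≡ 68^2 = 4624 ≡ 596 (mod 1007)
8^16 ≡ 596^2 = 355216 ≡ 752 (mod 1007)
8^32 ≡ 752^2 = 565504 ≡ 577 (mod 1007)
8^64 ≡ 577^2 = 332929 ≡ 619 (mod 1007)
8^128 ≡ 619^2 = 383161 ≡ 501 (mod 1007)
8^256 ≡ 501^2 = 251001 ≡ 258 (mod 1007)
8^512 ≡ 258^2 = 66564 ≡ 102 (mod 1007)
1006 = 512 + 256 + 128 + 64 + 32 + 8 + 4 + 2 in binary powers of 2.
So 8^1006 ≡ 102 · 258 · 501 · 619 · 577 · 596 · 68 · 64 ≡ 163 (mod 1007).
Since 163 ≠ 1, base 8 is a Fermat witness: 1007 is composite.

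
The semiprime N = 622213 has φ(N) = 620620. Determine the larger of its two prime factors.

φ(n) = (p−1)(q−1) = n − (p+q) + 1, so p + q = 622213 − 620620 + 1 = 1594.
p and q are the roots of t² − 1594t + 622213 = 0.
Discriminant: 1594² − 4·622213 = 2540836 − 2488852 = 51984; √51984 = 228.
q = (1594 − 228)/2 = 683, p = (1594 + 228)/2 = 911.
Check: 683 · 911 = 622213.

911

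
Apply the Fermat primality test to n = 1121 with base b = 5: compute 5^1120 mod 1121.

416

5^1 ≡ 5 (mod 1121)
5^2 ≡ 5^2 = 25 ≡ 25 (mod 1121)
5^4 ≡ 25^2 = 625 ≡ 625 (mod 1121)
5^8 ≡ 625^2 = 390625 ≡ 517 (mod 1121)
5^16 ≡ 517^2 = 267289 ≡ 491 (mod 1121)
5^32 ≡ 491^2 = 241081 ≡ 66 (mod 1121)
5^64 ≡ 66^2 = 4356 ≡ 993 (mod 1121)
5^128 ≡ 993^2 = 986049 ≡ 690 (mod 1121)
5^256 ≡ 690^2 = 476100 ≡ 796 (mod 1121)
5^512 ≡ 796^2 = 633616 ≡ 251 (mod 1121)
5^1024 ≡ 251^2 = 63001 ≡ 225 (mod 1121)
1120 = 1024 + 64 + 32 in binary powers of 2.
So 5^1120 ≡ 225 · 993 · 66 ≡ 416 (mod 1121).
Since 416 ≠ 1, base 5 is a Fermat witness: 1121 is composite.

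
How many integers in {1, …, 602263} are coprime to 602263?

Factor: 602263 = 67 · 89 · 101.
φ(602263) = (67−1) · (89−1) · (101−1) = 66 · 88 · 100 = 580800.

580800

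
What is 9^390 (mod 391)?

9^1 ≡ 9 (mod 391)
9^2 ≡ 9^2 = 81 ≡ 81 (mod 391)
9^4 ≡ 81^2 = 6561 ≡ 305 (mod 391)
9^8 ≡ 305^2 = 93025 ≡ 358 (mod 391)
9^16 ≡ 358^2 = 128164 ≡ 307 (mod 391)
9^32 ≡ 307^2 = 94249 ≡ 18 (mod 391)
9^64 ≡ 18^2 = 324 ≡ 324 (mod 391)
9^128 ≡ 324^2 = 104976 ≡ 188 (mod 391)
9^256 ≡ 188^2 = 35344 ≡ 154 (mod 391)
390 = 256 + 128 + 4 + 2 in binary powers of 2.
So 9^390 ≡ 154 · 188 · 305 · 81 ≡ 123 (mod 391).
Since 123 ≠ 1, base 9 is a Fermat witness: 391 is composite.

123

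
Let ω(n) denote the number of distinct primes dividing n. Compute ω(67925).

67925 = 5^2 · 2717
2717 = 11 · 247
247 = 13 · 19
67925 = 5^2 · 11 · 13 · 19, which has 4 distinct prime factors.

4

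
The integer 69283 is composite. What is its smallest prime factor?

79

69283 is odd.
Digit sum 28, not divisible by 3.
Ends in 3: not divisible by 5.
7: 69283 = 7·9897 + 4
11: 69283 = 11·6298 + 5
13: 69283 = 13·5329 + 6
17: 69283 = 17·4075 + 8
19: 69283 = 19·3646 + 9
23: 69283 = 23·3012 + 7
29: 69283 = 29·2389 + 2
31: 69283 = 31·2234 + 29
37: 69283 = 37·1872 + 19
41: 69283 = 41·1689 + 34
43: 69283 = 43·1611 + 10
47: 69283 = 47·1474 + 5
53: 69283 = 53·1307 + 12
59: 69283 = 59·1174 + 17
61: 69283 = 61·1135 + 48
67: 69283 = 67·1034 + 5
71: 69283 = 71·975 + 58
73: 69283 = 73·949 + 6
79: 69283 = 79·877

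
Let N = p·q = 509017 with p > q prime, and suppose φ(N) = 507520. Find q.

φ(n) = (p−1)(q−1) = n − (p+q) + 1, so p + q = 509017 − 507520 + 1 = 1498.
p and q are the roots of t² − 1498t + 509017 = 0.
Discriminant: 1498² − 4·509017 = 2244004 − 2036068 = 207936; √207936 = 456.
q = (1498 − 456)/2 = 521, p = (1498 + 456)/2 = 977.
Check: 521 · 977 = 509017.

521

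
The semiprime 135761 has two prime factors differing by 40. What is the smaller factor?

Since p = q + 40, we have 135761 = q(q + 40), so q² + 40q − 135761 = 0.
Discriminant: 40² + 4·135761 = 1600 + 543044 = 544644; √544644 = 738.
q = (−40 + 738)/2 = 349, and p = q + 40 = 389.
Check: 349 · 389 = 135761.

349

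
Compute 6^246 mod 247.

6^1 ≡ 6 (mod 247)
6^2 ≡ 6^2 = 36 ≡ 36 (mod 247)
6^4 ≡ 36^2 = 1296 ≡ 61 (mod 247)
6^8 ≡ 61^2 = 3721 ≡ 16 (mod 247)
6^16 ≡ 16^2 = 256 ≡ 9 (mod 247)
6^32 ≡ 9^2 = 81 ≡ 81 (mod 247)
6^64 ≡ 81^2 = 6561 ≡ 139 (mod 247)
6^128 ≡ 139^2 = 19321 ≡ 55 (mod 247)
246 = 128 + 64 + 32 + 16 + 4 + 2 in binary powers of 2.
So 6^246 ≡ 55 · 139 · 81 · 9 · 61 · 36 ≡ 64 (mod 247).
Since 64 ≠ 1, base 6 is a Fermat witness: 247 is composite.

64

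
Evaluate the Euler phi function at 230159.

Factor: 230159 = 47 · 59 · 83.
φ(230159) = (47−1) · (59−1) · (83−1) = 46 · 58 · 82 = 218776.

218776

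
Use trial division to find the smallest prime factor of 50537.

97

50537 is odd.
Digit sum 20, not divisible by 3.
Ends in 7: not divisible by 5.
7: 50537 = 7·7219 + 4
11: 50537 = 11·4594 + 3
13: 50537 = 13·3887 + 6
17: 50537 = 17·2972 + 13
19: 50537 = 19·2659 + 16
23: 50537 = 23·2197 + 6
29: 50537 = 29·1742 + 19
31: 50537 = 31·1630 + 7
37: 50537 = 37·1365 + 32
41: 50537 = 41·1232 + 25
43: 50537 = 43·1175 + 12
47: 50537 = 47·1075 + 12
53: 50537 = 53·953 + 28
59: 50537 = 59·856 + 33
61: 50537 = 61·828 + 29
67: 50537 = 67·754 + 19
71: 50537 = 71·711 + 56
73: 50537 = 73·692 + 21
79: 50537 = 79·639 + 56
83: 50537 = 83·608 + 73
89: 50537 = 89·567 + 74
97: 50537 = 97·521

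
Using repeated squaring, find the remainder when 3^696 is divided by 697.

288

3^1 ≡ 3 (mod 697)
3^2 ≡ 3^2 = 9 ≡ 9 (mod 697)
3^4 ≡ 9^2 = 81 ≡ 81 (mod 697)
3^8 ≡ 81^2 = 6561 ≡ 288 (mod 697)
3^16 ≡ 288^2 = 82944 ≡ 1 (mod 697)
3^32 ≡ 1^2 = 1 ≡ 1 (mod 697)
3^64 ≡ 1^2 = 1 ≡ 1 (mod 697)
3^128 ≡ 1^2 = 1 ≡ 1 (mod 697)
3^256 ≡ 1^2 = 1 ≡ 1 (mod 697)
3^512 ≡ 1^2 = 1 ≡ 1 (mod 697)
696 = 512 + 128 + 32 + 16 + 8 in binary powers of 2.
So 3^696 ≡ 1 · 1 · 1 · 1 · 288 ≡ 288 (mod 697).
Since 288 ≠ 1, base 3 is a Fermat witness: 697 is composite.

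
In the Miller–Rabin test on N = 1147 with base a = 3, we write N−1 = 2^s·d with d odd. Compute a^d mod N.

492

1147 − 1 = 1146 = 2^1 · 573, so d = 573.
3^1 ≡ 3 (mod 1147)
3^2 ≡ 3^2 = 9 ≡ 9 (mod 1147)
3^4 ≡ 9^2 = 81 ≡ 81 (mod 1147)
3^8 ≡ 81^2 = 6561 ≡ 826 (mod 1147)
3^16 ≡ 826^2 = 682276 ≡ 958 (mod 1147)
3^32 ≡ 958^2 = 917764 ≡ 164 (mod 1147)
3^64 ≡ 164^2 = 26896 ≡ 515 (mod 1147)
3^128 ≡ 515^2 = 265225 ≡ 268 (mod 1147)
3^256 ≡ 268^2 = 71824 ≡ 710 (mod 1147)
3^512 ≡ 710^2 = 504100 ≡ 567 (mod 1147)
573 = 512 + 32 + 16 + 8 + 4 + 1 in binary powers of 2.
So 3^573 ≡ 567 · 164 · 958 · 826 · 81 · 3 ≡ 492 (mod 1147).
Squaring chain: 492; never reaches −1, so base 3 is a Miller–Rabin witness that 1147 is composite.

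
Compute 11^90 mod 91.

11^1 ≡ 11 (mod 91)
11^2 ≡ 11^2 = 121 ≡ 30 (mod 91)
11^4 ≡ 30^2 = 900 ≡ 81 (mod 91)
11^8 ≡ 81^2 = 6561 ≡ 9 (mod 91)
11^16 ≡ 9^2 = 81 ≡ 81 (mod 91)
11^32 ≡ 81^2 = 6561 ≡ 9 (mod 91)
11^64 ≡ 9^2 = 81 ≡ 81 (mod 91)
90 = 64 + 16 + 8 + 2 in binary powers of 2.
So 11^90 ≡ 81 · 81 · 9 · 30 ≡ 64 (mod 91).
Since 64 ≠ 1, base 11 is a Fermat witness: 91 is composite.

64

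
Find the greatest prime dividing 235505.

67

235505 = 5 · 47101
47101 = 19 · 2479
2479 = 37 · 67
67 is prime.
So 235505 = 5 · 19 · 37 · 67; the largest prime factor is 67.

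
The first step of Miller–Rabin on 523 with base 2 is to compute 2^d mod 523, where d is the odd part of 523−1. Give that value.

522

523 − 1 = 522 = 2^1 · 261, so d = 261.
2^1 ≡ 2 (mod 523)
2^2 ≡ 2^2 = 4 ≡ 4 (mod 523)
2^4 ≡ 4^2 = 16 ≡ 16 (mod 523)
2^8 ≡ 16^2 = 256 ≡ 256 (mod 523)
2^16 ≡ 256^2 = 65536 ≡ 161 (mod 523)
2^32 ≡ 161^2 = 25921 ≡ 294 (mod 523)
2^64 ≡ 294^2 = 86436 ≡ 141 (mod 523)
2^128 ≡ 141^2 = 19881 ≡ 7 (mod 523)
2^256 ≡ 7^2 = 49 ≡ 49 (mod 523)
261 = 256 + 4 + 1 in binary powers of 2.
So 2^261 ≡ 49 · 16 · 2 ≡ 522 (mod 523).
Since 2^d ≡ 522 (mod 523), base 2 does not prove 523 composite.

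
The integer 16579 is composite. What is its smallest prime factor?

16579 is odd.
Digit sum 28, not divisible by 3.
Ends in 9: not divisible by 5.
7: 16579 = 7·2368 + 3
11: 16579 = 11·1507 + 2
13: 16579 = 13·1275 + 4
17: 16579 = 17·975 + 4
19: 16579 = 19·872 + 11
23: 16579 = 23·720 + 19
29: 16579 = 29·571 + 20
31: 16579 = 31·534 + 25
37: 16579 = 37·448 + 3
41: 16579 = 41·404 + 15
43: 16579 = 43·385 + 24
47: 16579 = 47·352 + 35
53: 16579 = 53·312 + 43
59: 16579 = 59·281

59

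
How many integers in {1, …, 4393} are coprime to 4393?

Factor: 4393 = 23 · 191.
φ(4393) = (23−1) · (191−1) = 22 · 190 = 4180.

4180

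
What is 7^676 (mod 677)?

1

7^1 ≡ 7 (mod 677)
7^2 ≡ 7^2 = 49 ≡ 49 (mod 677)
7^4 ≡ 49^2 = 2401 ≡ 370 (mod 677)
7^8 ≡ 370^2 = 136900 ≡ 146 (mod 677)
7^16 ≡ 146^2 = 21316 ≡ 329 (mod 677)
7^32 ≡ 329^2 = 108241 ≡ 598 (mod 677)
7^64 ≡ 598^2 = 357604 ≡ 148 (mod 677)
7^128 ≡ 148^2 = 21904 ≡ 240 (mod 677)
7^256 ≡ 240^2 = 57600 ≡ 55 (mod 677)
7^512 ≡ 55^2 = 3025 ≡ 317 (mod 677)
676 = 512 + 128 + 32 + 4 in binary powers of 2.
So 7^676 ≡ 317 · 240 · 598 · 370 ≡ 1 (mod 677).
Since the result is 1, base 7 gives no evidence that 677 is composite.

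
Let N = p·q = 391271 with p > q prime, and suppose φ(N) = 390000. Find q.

φ(n) = (p−1)(q−1) = n − (p+q) + 1, so p + q = 391271 − 390000 + 1 = 1272.
p and q are the roots of t² − 1272t + 391271 = 0.
Discriminant: 1272² − 4·391271 = 1617984 − 1565084 = 52900; √52900 = 230.
q = (1272 − 230)/2 = 521, p = (1272 + 230)/2 = 751.
Check: 521 · 751 = 391271.

521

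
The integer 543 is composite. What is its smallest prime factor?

543 is odd.
Digit sum 12, divisible by 3.

3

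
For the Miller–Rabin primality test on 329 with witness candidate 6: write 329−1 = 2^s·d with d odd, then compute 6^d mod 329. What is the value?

329 − 1 = 328 = 2^3 · 41, so d = 41.
6^1 ≡ 6 (mod 329)
6^2 ≡ 6^2 = 36 ≡ 36 (mod 329)
6^4 ≡ 36^2 = 1296 ≡ 309 (mod 329)
6^8 ≡ 309^2 = 95481 ≡ 71 (mod 329)
6^16 ≡ 71^2 = 5041 ≡ 106 (mod 329)
6^32 ≡ 106^2 = 11236 ≡ 50 (mod 329)
41 = 32 + 8 + 1 in binary powers of 2.
So 6^41 ≡ 50 · 71 · 6 ≡ 244 (mod 329).
Squaring chain: 244 → 316 → 169; never reaches −1, so base 6 is a Miller–Rabin witness that 329 is composite.

244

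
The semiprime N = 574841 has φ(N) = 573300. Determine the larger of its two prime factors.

911

φ(n) = (p−1)(q−1) = n − (p+q) + 1, so p + q = 574841 − 573300 + 1 = 1542.
p and q are the roots of t² − 1542t + 574841 = 0.
Discriminant: 1542² − 4·574841 = 2377764 − 2299364 = 78400; √78400 = 280.
q = (1542 − 280)/2 = 631, p = (1542 + 280)/2 = 911.
Check: 631 · 911 = 574841.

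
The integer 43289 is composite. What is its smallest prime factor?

73

43289 is odd.
Digit sum 26, not divisible by 3.
Ends in 9: not divisible by 5.
7: 43289 = 7·6184 + 1
11: 43289 = 11·3935 + 4
13: 43289 = 13·3329 + 12
17: 43289 = 17·2546 + 7
19: 43289 = 19·2278 + 7
23: 43289 = 23·1882 + 3
29: 43289 = 29·1492 + 21
31: 43289 = 31·1396 + 13
37: 43289 = 37·1169 + 36
41: 43289 = 41·1055 + 34
43: 43289 = 43·1006 + 31
47: 43289 = 47·921 + 2
53: 43289 = 53·816 + 41
59: 43289 = 59·733 + 42
61: 43289 = 61·709 + 40
67: 43289 = 67·646 + 7
71: 43289 = 71·609 + 50
73: 43289 = 73·593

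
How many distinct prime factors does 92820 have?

6

92820 = 2^2 · 23205
23205 = 3 · 7735
7735 = 5 · 1547
1547 = 7 · 221
221 = 13 · 17
92820 = 2^2 · 3 · 5 · 7 · 13 · 17, which has 6 distinct prime factors.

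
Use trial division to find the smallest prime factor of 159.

3

159 is odd.
Digit sum 15, divisible by 3.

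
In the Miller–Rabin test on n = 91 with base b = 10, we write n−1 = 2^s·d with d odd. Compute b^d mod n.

90

91 − 1 = 90 = 2^1 · 45, so d = 45.
10^1 ≡ 10 (mod 91)
10^2 ≡ 10^2 = 100 ≡ 9 (mod 91)
10^4 ≡ 9^2 = 81 ≡ 81 (mod 91)
10^8 ≡ 81^2 = 6561 ≡ 9 (mod 91)
10^16 ≡ 9^2 = 81 ≡ 81 (mod 91)
10^32 ≡ 81^2 = 6561 ≡ 9 (mod 91)
45 = 32 + 8 + 4 + 1 in binary powers of 2.
So 10^45 ≡ 9 · 9 · 81 · 10 ≡ 90 (mod 91).
Since 10^d ≡ 90 (mod 91), base 10 does not prove 91 composite.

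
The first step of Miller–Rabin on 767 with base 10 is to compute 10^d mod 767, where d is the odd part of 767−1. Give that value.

767 − 1 = 766 = 2^1 · 383, so d = 383.
10^1 ≡ 10 (mod 767)
10^2 ≡ 10^2 = 100 ≡ 100 (mod 767)
10^4 ≡ 100^2 = 10000 ≡ 29 (mod 767)
10^8 ≡ 29^2 = 841 ≡ 74 (mod 767)
10^16 ≡ 74^2 = 5476 ≡ 107 (mod 767)
10^32 ≡ 107^2 = 11449 ≡ 711 (mod 767)
10^64 ≡ 711^2 = 505521 ≡ 68 (mod 767)
10^128 ≡ 68^2 = 4624 ≡ 22 (mod 767)
10^256 ≡ 22^2 = 484 ≡ 484 (mod 767)
383 = 256 + 64 + 32 + 16 + 8 + 4 + 2 + 1 in binary powers of 2.
So 10^383 ≡ 484 · 68 · 711 · 107 · 74 · 29 · 100 · 10 ≡ 758 (mod 767).
Squaring chain: 758; never reaches −1, so base 10 is a Miller–Rabin witness that 767 is composite.

758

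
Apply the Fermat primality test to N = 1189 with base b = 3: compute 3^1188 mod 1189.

1147

3^1 ≡ 3 (mod 1189)
3^2 ≡ 3^2 = 9 ≡ 9 (mod 1189)
3^4 ≡ 9^2 = 81 ≡ 81 (mod 1189)
3^8 ≡ 81^2 = 6561 ≡ 616 (mod 1189)
3^16 ≡ 616^2 = 379456 ≡ 165 (mod 1189)
3^32 ≡ 165^2 = 27225 ≡ 1067 (mod 1189)
3^64 ≡ 1067^2 = 1138489 ≡ 616 (mod 1189)
3^128 ≡ 616^2 = 379456 ≡ 165 (mod 1189)
3^256 ≡ 165^2 = 27225 ≡ 1067 (mod 1189)
3^512 ≡ 1067^2 = 1138489 ≡ 616 (mod 1189)
3^1024 ≡ 616^2 = 379456 ≡ 165 (mod 1189)
1188 = 1024 + 128 + 32 + 4 in binary powers of 2.
So 3^1188 ≡ 165 · 165 · 1067 · 81 ≡ 1147 (mod 1189).
Since 1147 ≠ 1, base 3 is a Fermat witness: 1189 is composite.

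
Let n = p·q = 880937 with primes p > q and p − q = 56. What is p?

967

Since p = q + 56, we have 880937 = q(q + 56), so q² + 56q − 880937 = 0.
Discriminant: 56² + 4·880937 = 3136 + 3523748 = 3526884; √3526884 = 1878.
q = (−56 + 1878)/2 = 911, and p = q + 56 = 967.
Check: 911 · 967 = 880937.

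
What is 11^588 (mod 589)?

343

11^1 ≡ 11 (mod 589)
11^2 ≡ 11^2 = 121 ≡ 121 (mod 589)
11^4 ≡ 121^2 = 14641 ≡ 505 (mod 589)
11^8 ≡ 505^2 = 255025 ≡ 577 (mod 589)
11^16 ≡ 577^2 = 332929 ≡ 144 (mod 589)
11^32 ≡ 144^2 = 20736 ≡ 121 (mod 589)
11^64 ≡ 121^2 = 14641 ≡ 505 (mod 589)
11^128 ≡ 505^2 = 255025 ≡ 577 (mod 589)
11^256 ≡ 577^2 = 332929 ≡ 144 (mod 589)
11^512 ≡ 144^2 = 20736 ≡ 121 (mod 589)
588 = 512 + 64 + 8 + 4 in binary powers of 2.
So 11^588 ≡ 121 · 505 · 577 · 505 ≡ 343 (mod 589).
Since 343 ≠ 1, base 11 is a Fermat witness: 589 is composite.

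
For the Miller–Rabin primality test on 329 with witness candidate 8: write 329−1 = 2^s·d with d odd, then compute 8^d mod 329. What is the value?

162

329 − 1 = 328 = 2^3 · 41, so d = 41.
8^1 ≡ 8 (mod 329)
8^2 ≡ 8^2 = 64 ≡ 64 (mod 329)
8^4 ≡ 64^2 = 4096 ≡ 148 (mod 329)
8^8 ≡ 148^2 = 21904 ≡ 190 (mod 329)
8^16 ≡ 190^2 = 36100 ≡ 239 (mod 329)
8^32 ≡ 239^2 = 57121 ≡ 204 (mod 329)
41 = 32 + 8 + 1 in binary powers of 2.
So 8^41 ≡ 204 · 190 · 8 ≡ 162 (mod 329).
Squaring chain: 162 → 253 → 183; never reaches −1, so base 8 is a Miller–Rabin witness that 329 is composite.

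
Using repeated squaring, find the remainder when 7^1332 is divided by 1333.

388

7^1 ≡ 7 (mod 1333)
7^2 ≡ 7^2 = 49 ≡ 49 (mod 1333)
7^4 ≡ 49^2 = 2401 ≡ 1068 (mod 1333)
7^8 ≡ 1068^2 = 1140624 ≡ 909 (mod 1333)
7^16 ≡ 909^2 = 826281 ≡ 1154 (mod 1333)
7^32 ≡ 1154^2 = 1331716 ≡ 49 (mod 1333)
7^64 ≡ 49^2 = 2401 ≡ 1068 (mod 1333)
7^128 ≡ 1068^2 = 1140624 ≡ 909 (mod 1333)
7^256 ≡ 909^2 = 826281 ≡ 1154 (mod 1333)
7^512 ≡ 1154^2 = 1331716 ≡ 49 (mod 1333)
7^1024 ≡ 49^2 = 2401 ≡ 1068 (mod 1333)
1332 = 1024 + 256 + 32 + 16 + 4 in binary powers of 2.
So 7^1332 ≡ 1068 · 1154 · 49 · 1154 · 1068 ≡ 388 (mod 1333).
Since 388 ≠ 1, base 7 is a Fermat witness: 1333 is composite.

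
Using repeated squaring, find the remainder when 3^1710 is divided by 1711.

1082

3^1 ≡ 3 (mod 1711)
3^2 ≡ 3^2 = 9 ≡ 9 (mod 1711)
3^4 ≡ 9^2 = 81 ≡ 81 (mod 1711)
3^8 ≡ 81^2 = 6561 ≡ 1428 (mod 1711)
3^16 ≡ 1428^2 = 2039184 ≡ 1383 (mod 1711)
3^32 ≡ 1383^2 = 1912689 ≡ 1502 (mod 1711)
3^64 ≡ 1502^2 = 2256004 ≡ 906 (mod 1711)
3^128 ≡ 906^2 = 820836 ≡ 1267 (mod 1711)
3^256 ≡ 1267^2 = 1605289 ≡ 371 (mod 1711)
3^512 ≡ 371^2 = 137641 ≡ 761 (mod 1711)
3^1024 ≡ 761^2 = 579121 ≡ 803 (mod 1711)
1710 = 1024 + 512 + 128 + 32 + 8 + 4 + 2 in binary powers of 2.
So 3^1710 ≡ 803 · 761 · 1267 · 1502 · 1428 · 81 · 9 ≡ 1082 (mod 1711).
Since 1082 ≠ 1, base 3 is a Fermat witness: 1711 is composite.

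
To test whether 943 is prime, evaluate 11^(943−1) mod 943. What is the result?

453

11^1 ≡ 11 (mod 943)
11^2 ≡ 11^2 = 121 ≡ 121 (mod 943)
11^4 ≡ 121^2 = 14641 ≡ 496 (mod 943)
11^8 ≡ 496^2 = 246016 ≡ 836 (mod 943)
11^16 ≡ 836^2 = 698896 ≡ 133 (mod 943)
11^32 ≡ 133^2 = 17689 ≡ 715 (mod 943)
11^64 ≡ 715^2 = 511225 ≡ 119 (mod 943)
11^128 ≡ 119^2 = 14161 ≡ 16 (mod 943)
11^256 ≡ 16^2 = 256 ≡ 256 (mod 943)
11^512 ≡ 256^2 = 65536 ≡ 469 (mod 943)
942 = 512 + 256 + 128 + 32 + 8 + 4 + 2 in binary powers of 2.
So 11^942 ≡ 469 · 256 · 16 · 715 · 836 · 496 · 121 ≡ 453 (mod 943).
Since 453 ≠ 1, base 11 is a Fermat witness: 943 is composite.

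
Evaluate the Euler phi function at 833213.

803088

Factor: 833213 = 53 · 79 · 199.
φ(833213) = (53−1) · (79−1) · (199−1) = 52 · 78 · 198 = 803088.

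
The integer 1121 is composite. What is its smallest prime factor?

1121 is odd.
Digit sum 5, not divisible by 3.
Ends in 1: not divisible by 5.
7: 1121 = 7·160 + 1
11: 1121 = 11·101 + 10
13: 1121 = 13·86 + 3
17: 1121 = 17·65 + 16
19: 1121 = 19·59

19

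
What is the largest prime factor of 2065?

59

2065 = 5 · 413
413 = 7 · 59
59 is prime.
So 2065 = 5 · 7 · 59; the largest prime factor is 59.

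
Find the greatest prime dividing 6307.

6307 = 7 · 901
901 = 17 · 53
53 is prime.
So 6307 = 7 · 17 · 53; the largest prime factor is 53.

53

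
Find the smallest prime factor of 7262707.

7262707 is odd.
Digit sum 31, not divisible by 3.
Ends in 7: not divisible by 5.
7: 7262707 = 7·1037529 + 4
11: 7262707 = 11·660246 + 1
13: 7262707 = 13·558669 + 10
17: 7262707 = 17·427218 + 1
19: 7262707 = 19·382247 + 14
23: 7262707 = 23·315769 + 20
29: 7262707 = 29·250438 + 5
31: 7262707 = 31·234280 + 27
37: 7262707 = 37·196289 + 14
41: 7262707 = 41·177139 + 8
43: 7262707 = 43·168900 + 7
47: 7262707 = 47·154525 + 32
53: 7262707 = 53·137032 + 11
59: 7262707 = 59·123096 + 43
61: 7262707 = 61·119060 + 47
67: 7262707 = 67·108398 + 41
71: 7262707 = 71·102291 + 46
73: 7262707 = 73·99489 + 10
79: 7262707 = 79·91933

79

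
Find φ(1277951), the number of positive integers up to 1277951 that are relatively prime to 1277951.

Factor: 1277951 = 83 · 89 · 173.
φ(1277951) = (83−1) · (89−1) · (173−1) = 82 · 88 · 172 = 1241152.

1241152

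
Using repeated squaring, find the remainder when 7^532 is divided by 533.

113

7^1 ≡ 7 (mod 533)
7^2 ≡ 7^2 = 49 ≡ 49 (mod 533)
7^4 ≡ 49^2 = 2401 ≡ 269 (mod 533)
7^8 ≡ 269^2 = 72361 ≡ 406 (mod 533)
7^16 ≡ 406^2 = 164836 ≡ 139 (mod 533)
7^32 ≡ 139^2 = 19321 ≡ 133 (mod 533)
7^64 ≡ 133^2 = 17689 ≡ 100 (mod 533)
7^128 ≡ 100^2 = 10000 ≡ 406 (mod 533)
7^256 ≡ 406^2 = 164836 ≡ 139 (mod 533)
7^512 ≡ 139^2 = 19321 ≡ 133 (mod 533)
532 = 512 + 16 + 4 in binary powers of 2.
So 7^532 ≡ 133 · 139 · 269 ≡ 113 (mod 533).
Since 113 ≠ 1, base 7 is a Fermat witness: 533 is composite.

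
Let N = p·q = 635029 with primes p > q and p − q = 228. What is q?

691

Since p = q + 228, we have 635029 = q(q + 228), so q² + 228q − 635029 = 0.
Discriminant: 228² + 4·635029 = 51984 + 2540116 = 2592100; √2592100 = 1610.
q = (−228 + 1610)/2 = 691, and p = q + 228 = 919.
Check: 691 · 919 = 635029.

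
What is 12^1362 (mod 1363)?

12^1 ≡ 12 (mod 1363)
12^2 ≡ 12^2 = 144 ≡ 144 (mod 1363)
12^4 ≡ 144^2 = 20736 ≡ 291 (mod 1363)
12^8 ≡ 291^2 = 84681 ≡ 175 (mod 1363)
12^16 ≡ 175^2 = 30625 ≡ 639 (mod 1363)
12^32 ≡ 639^2 = 408321 ≡ 784 (mod 1363)
12^64 ≡ 784^2 = 614656 ≡ 1306 (mod 1363)
12^128 ≡ 1306^2 = 1705636 ≡ 523 (mod 1363)
12^256 ≡ 523^2 = 273529 ≡ 929 (mod 1363)
12^512 ≡ 929^2 = 863041 ≡ 262 (mod 1363)
12^1024 ≡ 262^2 = 68644 ≡ 494 (mod 1363)
1362 = 1024 + 256 + 64 + 16 + 2 in binary powers of 2.
So 12^1362 ≡ 494 · 929 · 1306 · 639 · 144 ≡ 202 (mod 1363).
Since 202 ≠ 1, base 12 is a Fermat witness: 1363 is composite.

202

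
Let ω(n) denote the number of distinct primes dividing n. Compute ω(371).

2

371 = 7 · 53
371 = 7 · 53, which has 2 distinct prime factors.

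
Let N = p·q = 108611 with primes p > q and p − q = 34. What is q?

Since p = q + 34, we have 108611 = q(q + 34), so q² + 34q − 108611 = 0.
Discriminant: 34² + 4·108611 = 1156 + 434444 = 435600; √435600 = 660.
q = (−34 + 660)/2 = 313, and p = q + 34 = 347.
Check: 313 · 347 = 108611.

313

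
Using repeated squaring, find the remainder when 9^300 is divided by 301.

176

9^1 ≡ 9 (mod 301)
9^2 ≡ 9^2 = 81 ≡ 81 (mod 301)
9^4 ≡ 81^2 = 6561 ≡ 240 (mod 301)
9^8 ≡ 240^2 = 57600 ≡ 109 (mod 301)
9^16 ≡ 109^2 = 11881 ≡ 142 (mod 301)
9^32 ≡ 142^2 = 20164 ≡ 298 (mod 301)
9^64 ≡ 298^2 = 88804 ≡ 9 (mod 301)
9^128 ≡ 9^2 = 81 ≡ 81 (mod 301)
9^256 ≡ 81^2 = 6561 ≡ 240 (mod 301)
300 = 256 + 32 + 8 + 4 in binary powers of 2.
So 9^300 ≡ 240 · 298 · 109 · 240 ≡ 176 (mod 301).
Since 176 ≠ 1, base 9 is a Fermat witness: 301 is composite.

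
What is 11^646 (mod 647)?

11^1 ≡ 11 (mod 647)
11^2 ≡ 11^2 = 121 ≡ 121 (mod 647)
11^4 ≡ 121^2 = 14641 ≡ 407 (mod 647)
11^8 ≡ 407^2 = 165649 ≡ 17 (mod 647)
11^16 ≡ 17^2 = 289 ≡ 289 (mod 647)
11^32 ≡ 289^2 = 83521 ≡ 58 (mod 647)
11^64 ≡ 58^2 = 3364 ≡ 129 (mod 647)
11^128 ≡ 129^2 = 16641 ≡ 466 (mod 647)
11^256 ≡ 466^2 = 217156 ≡ 411 (mod 647)
11^512 ≡ 411^2 = 168921 ≡ 54 (mod 647)
646 = 512 + 128 + 4 + 2 in binary powers of 2.
So 11^646 ≡ 54 · 466 · 407 · 121 ≡ 1 (mod 647).
Since the result is 1, base 11 gives no evidence that 647 is composite.

1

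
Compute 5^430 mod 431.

5^1 ≡ 5 (mod 431)
5^2 ≡ 5^2 = 25 ≡ 25 (mod 431)
5^4 ≡ 25^2 = 625 ≡ 194 (mod 431)
5^8 ≡ 194^2 = 37636 ≡ 139 (mod 431)
5^16 ≡ 139^2 = 19321 ≡ 357 (mod 431)
5^32 ≡ 357^2 = 127449 ≡ 304 (mod 431)
5^64 ≡ 304^2 = 92416 ≡ 182 (mod 431)
5^128 ≡ 182^2 = 33124 ≡ 368 (mod 431)
5^256 ≡ 368^2 = 135424 ≡ 90 (mod 431)
430 = 256 + 128 + 32 + 8 + 4 + 2 in binary powers of 2.
So 5^430 ≡ 90 · 368 · 304 · 139 · 194 · 25 ≡ 1 (mod 431).
Since the result is 1, base 5 gives no evidence that 431 is composite.

1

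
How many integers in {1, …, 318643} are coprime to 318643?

290304

Factor: 318643 = 13 · 127 · 193.
φ(318643) = (13−1) · (127−1) · (193−1) = 12 · 126 · 192 = 290304.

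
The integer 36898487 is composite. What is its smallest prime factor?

36898487 is odd.
Digit sum 53, not divisible by 3.
Ends in 7: not divisible by 5.
7: 36898487 = 7·5271212 + 3
11: 36898487 = 11·3354407 + 10
13: 36898487 = 13·2838345 + 2
17: 36898487 = 17·2170499 + 4
19: 36898487 = 19·1942025 + 12
23: 36898487 = 23·1604282 + 1
29: 36898487 = 29·1272361 + 18
31: 36898487 = 31·1190273 + 24
37: 36898487 = 37·997256 + 15
41: 36898487 = 41·899963 + 4
43: 36898487 = 43·858104 + 15
47: 36898487 = 47·785074 + 9
53: 36898487 = 53·696197 + 46
59: 36898487 = 59·625398 + 5
61: 36898487 = 61·604893 + 14
67: 36898487 = 67·550723 + 46
71: 36898487 = 71·519697

71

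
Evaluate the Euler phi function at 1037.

Factor: 1037 = 17 · 61.
φ(1037) = (17−1) · (61−1) = 16 · 60 = 960.

960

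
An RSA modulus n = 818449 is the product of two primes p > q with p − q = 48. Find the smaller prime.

881

Since p = q + 48, we have 818449 = q(q + 48), so q² + 48q − 818449 = 0.
Discriminant: 48² + 4·818449 = 2304 + 3273796 = 3276100; √3276100 = 1810.
q = (−48 + 1810)/2 = 881, and p = q + 48 = 929.
Check: 881 · 929 = 818449.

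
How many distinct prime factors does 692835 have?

6

692835 = 3 · 230945
230945 = 5 · 46189
46189 = 11 · 4199
4199 = 13 · 323
323 = 17 · 19
692835 = 3 · 5 · 11 · 13 · 17 · 19, which has 6 distinct prime factors.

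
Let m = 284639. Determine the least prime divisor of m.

284639 is odd.
Digit sum 32, not divisible by 3.
Ends in 9: not divisible by 5.
7: 284639 = 7·40662 + 5
11: 284639 = 11·25876 + 3
13: 284639 = 13·21895 + 4
17: 284639 = 17·16743 + 8
19: 284639 = 19·14981

19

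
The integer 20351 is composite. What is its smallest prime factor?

47

20351 is odd.
Digit sum 11, not divisible by 3.
Ends in 1: not divisible by 5.
7: 20351 = 7·2907 + 2
11: 20351 = 11·1850 + 1
13: 20351 = 13·1565 + 6
17: 20351 = 17·1197 + 2
19: 20351 = 19·1071 + 2
23: 20351 = 23·884 + 19
29: 20351 = 29·701 + 22
31: 20351 = 31·656 + 15
37: 20351 = 37·550 + 1
41: 20351 = 41·496 + 15
43: 20351 = 43·473 + 12
47: 20351 = 47·433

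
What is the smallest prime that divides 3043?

17

3043 is odd.
Digit sum 10, not divisible by 3.
Ends in 3: not divisible by 5.
7: 3043 = 7·434 + 5
11: 3043 = 11·276 + 7
13: 3043 = 13·234 + 1
17: 3043 = 17·179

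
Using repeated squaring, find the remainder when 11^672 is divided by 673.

1

11^1 ≡ 11 (mod 673)
11^2 ≡ 11^2 = 121 ≡ 121 (mod 673)
11^4 ≡ 121^2 = 14641 ≡ 508 (mod 673)
11^8 ≡ 508^2 = 258064 ≡ 305 (mod 673)
11^16 ≡ 305^2 = 93025 ≡ 151 (mod 673)
11^32 ≡ 151^2 = 22801 ≡ 592 (mod 673)
11^64 ≡ 592^2 = 350464 ≡ 504 (mod 673)
11^128 ≡ 504^2 = 254016 ≡ 295 (mod 673)
11^256 ≡ 295^2 = 87025 ≡ 208 (mod 673)
11^512 ≡ 208^2 = 43264 ≡ 192 (mod 673)
672 = 512 + 128 + 32 in binary powers of 2.
So 11^672 ≡ 192 · 295 · 592 ≡ 1 (mod 673).
Since the result is 1, base 11 gives no evidence that 673 is composite.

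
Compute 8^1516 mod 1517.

8^1 ≡ 8 (mod 1517)
8^2 ≡ 8^2 = 64 ≡ 64 (mod 1517)
8^4 ≡ 64^2 = 4096 ≡ 1062 (mod 1517)
8^8 ≡ 1062^2 = 1127844 ≡ 713 (mod 1517)
8^16 ≡ 713^2 = 508369 ≡ 174 (mod 1517)
8^32 ≡ 174^2 = 30276 ≡ 1453 (mod 1517)
8^64 ≡ 1453^2 = 2111209 ≡ 1062 (mod 1517)
8^128 ≡ 1062^2 = 1127844 ≡ 713 (mod 1517)
8^256 ≡ 713^2 = 508369 ≡ 174 (mod 1517)
8^512 ≡ 174^2 = 30276 ≡ 1453 (mod 1517)
8^1024 ≡ 1453^2 = 2111209 ≡ 1062 (mod 1517)
1516 = 1024 + 256 + 128 + 64 + 32 + 8 + 4 in binary powers of 2.
So 8^1516 ≡ 1062 · 174 · 713 · 1062 · 1453 · 713 · 1062 ≡ 174 (mod 1517).
Since 174 ≠ 1, base 8 is a Fermat witness: 1517 is composite.

174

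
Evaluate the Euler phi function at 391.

352

Factor: 391 = 17 · 23.
φ(391) = (17−1) · (23−1) = 16 · 22 = 352.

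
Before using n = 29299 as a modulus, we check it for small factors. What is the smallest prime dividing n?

29299 is odd.
Digit sum 31, not divisible by 3.
Ends in 9: not divisible by 5.
7: 29299 = 7·4185 + 4
11: 29299 = 11·2663 + 6
13: 29299 = 13·2253 + 10
17: 29299 = 17·1723 + 8
19: 29299 = 19·1542 + 1
23: 29299 = 23·1273 + 20
29: 29299 = 29·1010 + 9
31: 29299 = 31·945 + 4
37: 29299 = 37·791 + 32
41: 29299 = 41·714 + 25
43: 29299 = 43·681 + 16
47: 29299 = 47·623 + 18
53: 29299 = 53·552 + 43
59: 29299 = 59·496 + 35
61: 29299 = 61·480 + 19
67: 29299 = 67·437 + 20
71: 29299 = 71·412 + 47
73: 29299 = 73·401 + 26
79: 29299 = 79·370 + 69
83: 29299 = 83·353

83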